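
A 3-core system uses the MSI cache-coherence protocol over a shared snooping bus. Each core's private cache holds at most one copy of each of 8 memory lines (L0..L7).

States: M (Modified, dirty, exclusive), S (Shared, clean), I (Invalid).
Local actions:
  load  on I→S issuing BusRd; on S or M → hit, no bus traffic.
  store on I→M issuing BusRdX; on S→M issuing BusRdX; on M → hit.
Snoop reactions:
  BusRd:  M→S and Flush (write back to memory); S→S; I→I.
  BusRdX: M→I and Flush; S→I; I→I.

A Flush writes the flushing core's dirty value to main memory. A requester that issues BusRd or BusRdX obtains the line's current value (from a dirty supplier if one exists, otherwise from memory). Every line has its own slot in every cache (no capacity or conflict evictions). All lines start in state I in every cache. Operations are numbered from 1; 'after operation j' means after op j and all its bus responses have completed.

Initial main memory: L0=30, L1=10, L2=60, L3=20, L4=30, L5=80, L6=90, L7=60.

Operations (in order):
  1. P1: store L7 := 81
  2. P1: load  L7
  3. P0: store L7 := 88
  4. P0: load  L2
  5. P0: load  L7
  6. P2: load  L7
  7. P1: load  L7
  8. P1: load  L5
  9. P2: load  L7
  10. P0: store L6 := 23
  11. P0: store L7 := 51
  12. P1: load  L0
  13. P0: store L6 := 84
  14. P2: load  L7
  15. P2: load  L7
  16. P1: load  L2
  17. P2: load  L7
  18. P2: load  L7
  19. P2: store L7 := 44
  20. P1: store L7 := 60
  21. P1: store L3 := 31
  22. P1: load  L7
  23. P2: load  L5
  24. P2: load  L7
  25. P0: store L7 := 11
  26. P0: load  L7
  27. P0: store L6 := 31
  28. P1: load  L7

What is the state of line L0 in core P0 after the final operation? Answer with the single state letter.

1. P1: store L7 := 81  bus=[BusRdX]  L7: P0=I P1=M P2=I  mem[L7]=60
2. P1: load  L7  bus=[-]  L7: P0=I P1=M P2=I  mem[L7]=60
3. P0: store L7 := 88  bus=[BusRdX,Flush]  L7: P0=M P1=I P2=I  mem[L7]=81
4. P0: load  L2  bus=[BusRd]  L2: P0=S P1=I P2=I  mem[L2]=60
5. P0: load  L7  bus=[-]  L7: P0=M P1=I P2=I  mem[L7]=81
6. P2: load  L7  bus=[BusRd,Flush]  L7: P0=S P1=I P2=S  mem[L7]=88
7. P1: load  L7  bus=[BusRd]  L7: P0=S P1=S P2=S  mem[L7]=88
8. P1: load  L5  bus=[BusRd]  L5: P0=I P1=S P2=I  mem[L5]=80
9. P2: load  L7  bus=[-]  L7: P0=S P1=S P2=S  mem[L7]=88
10. P0: store L6 := 23  bus=[BusRdX]  L6: P0=M P1=I P2=I  mem[L6]=90
11. P0: store L7 := 51  bus=[BusRdX]  L7: P0=M P1=I P2=I  mem[L7]=88
12. P1: load  L0  bus=[BusRd]  L0: P0=I P1=S P2=I  mem[L0]=30
13. P0: store L6 := 84  bus=[-]  L6: P0=M P1=I P2=I  mem[L6]=90
14. P2: load  L7  bus=[BusRd,Flush]  L7: P0=S P1=I P2=S  mem[L7]=51
15. P2: load  L7  bus=[-]  L7: P0=S P1=I P2=S  mem[L7]=51
16. P1: load  L2  bus=[BusRd]  L2: P0=S P1=S P2=I  mem[L2]=60
17. P2: load  L7  bus=[-]  L7: P0=S P1=I P2=S  mem[L7]=51
18. P2: load  L7  bus=[-]  L7: P0=S P1=I P2=S  mem[L7]=51
19. P2: store L7 := 44  bus=[BusRdX]  L7: P0=I P1=I P2=M  mem[L7]=51
20. P1: store L7 := 60  bus=[BusRdX,Flush]  L7: P0=I P1=M P2=I  mem[L7]=44
21. P1: store L3 := 31  bus=[BusRdX]  L3: P0=I P1=M P2=I  mem[L3]=20
22. P1: load  L7  bus=[-]  L7: P0=I P1=M P2=I  mem[L7]=44
23. P2: load  L5  bus=[BusRd]  L5: P0=I P1=S P2=S  mem[L5]=80
24. P2: load  L7  bus=[BusRd,Flush]  L7: P0=I P1=S P2=S  mem[L7]=60
25. P0: store L7 := 11  bus=[BusRdX]  L7: P0=M P1=I P2=I  mem[L7]=60
26. P0: load  L7  bus=[-]  L7: P0=M P1=I P2=I  mem[L7]=60
27. P0: store L6 := 31  bus=[-]  L6: P0=M P1=I P2=I  mem[L6]=90
28. P1: load  L7  bus=[BusRd,Flush]  L7: P0=S P1=S P2=I  mem[L7]=11

state = I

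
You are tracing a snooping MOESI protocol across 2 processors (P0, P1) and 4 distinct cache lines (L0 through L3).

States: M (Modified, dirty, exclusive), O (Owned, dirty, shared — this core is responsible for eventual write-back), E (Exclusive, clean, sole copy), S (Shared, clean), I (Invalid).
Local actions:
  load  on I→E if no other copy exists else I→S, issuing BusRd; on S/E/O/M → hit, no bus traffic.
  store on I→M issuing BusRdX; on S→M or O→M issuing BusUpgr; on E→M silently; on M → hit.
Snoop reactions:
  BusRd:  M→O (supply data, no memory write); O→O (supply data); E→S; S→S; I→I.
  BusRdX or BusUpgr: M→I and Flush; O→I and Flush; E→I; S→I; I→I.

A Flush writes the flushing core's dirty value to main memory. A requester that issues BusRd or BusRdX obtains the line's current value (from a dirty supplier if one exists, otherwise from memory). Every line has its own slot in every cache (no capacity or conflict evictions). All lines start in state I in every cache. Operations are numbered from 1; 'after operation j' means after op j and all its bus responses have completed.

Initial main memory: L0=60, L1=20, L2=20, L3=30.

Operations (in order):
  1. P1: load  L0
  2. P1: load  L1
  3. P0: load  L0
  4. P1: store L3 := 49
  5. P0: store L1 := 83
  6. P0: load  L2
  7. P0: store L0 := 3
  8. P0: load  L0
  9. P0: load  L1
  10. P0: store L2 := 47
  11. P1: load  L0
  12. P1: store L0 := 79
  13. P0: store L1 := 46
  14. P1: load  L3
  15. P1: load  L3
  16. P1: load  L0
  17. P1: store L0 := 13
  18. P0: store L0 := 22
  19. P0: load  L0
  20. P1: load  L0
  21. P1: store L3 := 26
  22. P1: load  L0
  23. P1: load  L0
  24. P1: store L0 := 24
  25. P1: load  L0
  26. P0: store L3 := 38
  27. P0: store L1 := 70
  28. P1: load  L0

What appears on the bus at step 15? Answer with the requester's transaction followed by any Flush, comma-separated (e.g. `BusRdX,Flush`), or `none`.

1. P1: load  L0  bus=[BusRd]  L0: P0=I P1=E  mem[L0]=60
2. P1: load  L1  bus=[BusRd]  L1: P0=I P1=E  mem[L1]=20
3. P0: load  L0  bus=[BusRd]  L0: P0=S P1=S  mem[L0]=60
4. P1: store L3 := 49  bus=[BusRdX]  L3: P0=I P1=M  mem[L3]=30
5. P0: store L1 := 83  bus=[BusRdX]  L1: P0=M P1=I  mem[L1]=20
6. P0: load  L2  bus=[BusRd]  L2: P0=E P1=I  mem[L2]=20
7. P0: store L0 := 3  bus=[BusUpgr]  L0: P0=M P1=I  mem[L0]=60
8. P0: load  L0  bus=[-]  L0: P0=M P1=I  mem[L0]=60
9. P0: load  L1  bus=[-]  L1: P0=M P1=I  mem[L1]=20
10. P0: store L2 := 47  bus=[-]  L2: P0=M P1=I  mem[L2]=20
11. P1: load  L0  bus=[BusRd]  L0: P0=O P1=S  mem[L0]=60
12. P1: store L0 := 79  bus=[BusUpgr,Flush]  L0: P0=I P1=M  mem[L0]=3
13. P0: store L1 := 46  bus=[-]  L1: P0=M P1=I  mem[L1]=20
14. P1: load  L3  bus=[-]  L3: P0=I P1=M  mem[L3]=30
15. P1: load  L3  bus=[-]  L3: P0=I P1=M  mem[L3]=30
16. P1: load  L0  bus=[-]  L0: P0=I P1=M  mem[L0]=3
17. P1: store L0 := 13  bus=[-]  L0: P0=I P1=M  mem[L0]=3
18. P0: store L0 := 22  bus=[BusRdX,Flush]  L0: P0=M P1=I  mem[L0]=13
19. P0: load  L0  bus=[-]  L0: P0=M P1=I  mem[L0]=13
20. P1: load  L0  bus=[BusRd]  L0: P0=O P1=S  mem[L0]=13
21. P1: store L3 := 26  bus=[-]  L3: P0=I P1=M  mem[L3]=30
22. P1: load  L0  bus=[-]  L0: P0=O P1=S  mem[L0]=13
23. P1: load  L0  bus=[-]  L0: P0=O P1=S  mem[L0]=13
24. P1: store L0 := 24  bus=[BusUpgr,Flush]  L0: P0=I P1=M  mem[L0]=22
25. P1: load  L0  bus=[-]  L0: P0=I P1=M  mem[L0]=22
26. P0: store L3 := 38  bus=[BusRdX,Flush]  L3: P0=M P1=I  mem[L3]=26
27. P0: store L1 := 70  bus=[-]  L1: P0=M P1=I  mem[L1]=20
28. P1: load  L0  bus=[-]  L0: P0=I P1=M  mem[L0]=22

bus = none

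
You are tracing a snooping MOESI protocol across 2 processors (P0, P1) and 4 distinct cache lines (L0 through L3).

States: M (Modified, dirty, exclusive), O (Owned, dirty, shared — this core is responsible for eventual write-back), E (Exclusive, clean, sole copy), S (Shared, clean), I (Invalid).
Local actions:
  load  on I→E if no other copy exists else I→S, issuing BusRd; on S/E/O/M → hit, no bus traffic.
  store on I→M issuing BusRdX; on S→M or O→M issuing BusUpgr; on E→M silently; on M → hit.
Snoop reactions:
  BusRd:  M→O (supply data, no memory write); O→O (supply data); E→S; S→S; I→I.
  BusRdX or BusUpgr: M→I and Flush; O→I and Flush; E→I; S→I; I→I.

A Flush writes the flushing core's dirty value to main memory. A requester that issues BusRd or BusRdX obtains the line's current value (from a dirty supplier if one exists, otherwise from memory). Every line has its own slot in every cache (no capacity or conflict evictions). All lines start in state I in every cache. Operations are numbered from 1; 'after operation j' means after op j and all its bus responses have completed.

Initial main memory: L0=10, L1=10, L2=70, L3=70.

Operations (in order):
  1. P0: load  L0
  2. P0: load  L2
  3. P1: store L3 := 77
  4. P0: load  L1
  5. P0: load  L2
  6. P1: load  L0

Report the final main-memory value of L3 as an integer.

1. P0: load  L0  bus=[BusRd]  L0: P0=E P1=I  mem[L0]=10
2. P0: load  L2  bus=[BusRd]  L2: P0=E P1=I  mem[L2]=70
3. P1: store L3 := 77  bus=[BusRdX]  L3: P0=I P1=M  mem[L3]=70
4. P0: load  L1  bus=[BusRd]  L1: P0=E P1=I  mem[L1]=10
5. P0: load  L2  bus=[-]  L2: P0=E P1=I  mem[L2]=70
6. P1: load  L0  bus=[BusRd]  L0: P0=S P1=S  mem[L0]=10

memory[L3] = 70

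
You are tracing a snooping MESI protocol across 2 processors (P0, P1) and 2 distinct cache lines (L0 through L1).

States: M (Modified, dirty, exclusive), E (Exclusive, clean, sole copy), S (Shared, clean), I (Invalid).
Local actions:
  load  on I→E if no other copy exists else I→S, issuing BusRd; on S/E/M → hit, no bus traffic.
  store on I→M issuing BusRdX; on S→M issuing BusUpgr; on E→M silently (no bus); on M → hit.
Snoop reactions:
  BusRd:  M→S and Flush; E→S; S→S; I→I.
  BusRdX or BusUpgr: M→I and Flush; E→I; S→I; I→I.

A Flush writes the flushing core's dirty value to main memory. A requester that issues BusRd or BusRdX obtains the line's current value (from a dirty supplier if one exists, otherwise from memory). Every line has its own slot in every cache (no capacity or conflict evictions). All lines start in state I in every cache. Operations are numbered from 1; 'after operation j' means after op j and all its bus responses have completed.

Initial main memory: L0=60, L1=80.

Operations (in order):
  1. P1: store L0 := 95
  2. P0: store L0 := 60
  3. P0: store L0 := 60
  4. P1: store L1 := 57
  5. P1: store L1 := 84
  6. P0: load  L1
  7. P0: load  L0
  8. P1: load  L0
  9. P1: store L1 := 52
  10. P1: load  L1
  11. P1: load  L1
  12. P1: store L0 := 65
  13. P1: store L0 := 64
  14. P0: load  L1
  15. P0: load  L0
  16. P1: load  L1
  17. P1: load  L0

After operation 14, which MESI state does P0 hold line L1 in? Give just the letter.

state = S

step 1: P1: store L0 := 95  ⟶  IM  (L0)  txn=BusRdX  M[L0]=60
step 2: P0: store L0 := 60  ⟶  MI  (L0)  txn=BusRdX+Flush  M[L0]=95
step 3: P0: store L0 := 60  ⟶  MI  (L0)  txn=∅  M[L0]=95
step 4: P1: store L1 := 57  ⟶  IM  (L1)  txn=BusRdX  M[L1]=80
step 5: P1: store L1 := 84  ⟶  IM  (L1)  txn=∅  M[L1]=80
step 6: P0: load  L1  ⟶  SS  (L1)  txn=BusRd+Flush  M[L1]=84
step 7: P0: load  L0  ⟶  MI  (L0)  txn=∅  M[L0]=95
step 8: P1: load  L0  ⟶  SS  (L0)  txn=BusRd+Flush  M[L0]=60
step 9: P1: store L1 := 52  ⟶  IM  (L1)  txn=BusUpgr  M[L1]=84
step 10: P1: load  L1  ⟶  IM  (L1)  txn=∅  M[L1]=84
step 11: P1: load  L1  ⟶  IM  (L1)  txn=∅  M[L1]=84
step 12: P1: store L0 := 65  ⟶  IM  (L0)  txn=BusUpgr  M[L0]=60
step 13: P1: store L0 := 64  ⟶  IM  (L0)  txn=∅  M[L0]=60
step 14: P0: load  L1  ⟶  SS  (L1)  txn=BusRd+Flush  M[L1]=52
step 15: P0: load  L0  ⟶  SS  (L0)  txn=BusRd+Flush  M[L0]=64
step 16: P1: load  L1  ⟶  SS  (L1)  txn=∅  M[L1]=52
step 17: P1: load  L0  ⟶  SS  (L0)  txn=∅  M[L0]=64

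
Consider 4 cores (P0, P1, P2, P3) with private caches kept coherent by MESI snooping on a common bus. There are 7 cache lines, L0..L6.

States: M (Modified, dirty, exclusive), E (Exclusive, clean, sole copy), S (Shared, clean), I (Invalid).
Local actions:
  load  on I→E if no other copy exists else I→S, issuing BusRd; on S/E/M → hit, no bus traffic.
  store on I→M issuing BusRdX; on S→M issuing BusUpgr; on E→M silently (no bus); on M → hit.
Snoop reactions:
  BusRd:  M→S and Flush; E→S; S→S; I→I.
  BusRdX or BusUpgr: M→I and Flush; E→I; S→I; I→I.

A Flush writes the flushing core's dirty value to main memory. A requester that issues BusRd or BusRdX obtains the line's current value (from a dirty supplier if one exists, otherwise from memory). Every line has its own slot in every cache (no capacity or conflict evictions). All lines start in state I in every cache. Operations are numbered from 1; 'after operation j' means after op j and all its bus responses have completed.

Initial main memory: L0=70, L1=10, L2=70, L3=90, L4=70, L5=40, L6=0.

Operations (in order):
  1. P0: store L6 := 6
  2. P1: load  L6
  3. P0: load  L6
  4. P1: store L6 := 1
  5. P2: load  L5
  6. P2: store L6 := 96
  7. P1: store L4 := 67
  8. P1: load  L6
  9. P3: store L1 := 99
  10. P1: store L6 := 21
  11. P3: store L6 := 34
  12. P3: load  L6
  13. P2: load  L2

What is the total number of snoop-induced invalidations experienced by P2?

step 1: P0: store L6 := 6  ⟶  MIII  (L6)  txn=BusRdX  M[L6]=0
step 2: P1: load  L6  ⟶  SSII  (L6)  txn=BusRd+Flush  M[L6]=6
step 3: P0: load  L6  ⟶  SSII  (L6)  txn=∅  M[L6]=6
step 4: P1: store L6 := 1  ⟶  IMII  (L6)  txn=BusUpgr  M[L6]=6
step 5: P2: load  L5  ⟶  IIEI  (L5)  txn=BusRd  M[L5]=40
step 6: P2: store L6 := 96  ⟶  IIMI  (L6)  txn=BusRdX+Flush  M[L6]=1
step 7: P1: store L4 := 67  ⟶  IMII  (L4)  txn=BusRdX  M[L4]=70
step 8: P1: load  L6  ⟶  ISSI  (L6)  txn=BusRd+Flush  M[L6]=96
step 9: P3: store L1 := 99  ⟶  IIIM  (L1)  txn=BusRdX  M[L1]=10
step 10: P1: store L6 := 21  ⟶  IMII  (L6)  txn=BusUpgr  M[L6]=96
step 11: P3: store L6 := 34  ⟶  IIIM  (L6)  txn=BusRdX+Flush  M[L6]=21
step 12: P3: load  L6  ⟶  IIIM  (L6)  txn=∅  M[L6]=21
step 13: P2: load  L2  ⟶  IIEI  (L2)  txn=BusRd  M[L2]=70

invalidations = 1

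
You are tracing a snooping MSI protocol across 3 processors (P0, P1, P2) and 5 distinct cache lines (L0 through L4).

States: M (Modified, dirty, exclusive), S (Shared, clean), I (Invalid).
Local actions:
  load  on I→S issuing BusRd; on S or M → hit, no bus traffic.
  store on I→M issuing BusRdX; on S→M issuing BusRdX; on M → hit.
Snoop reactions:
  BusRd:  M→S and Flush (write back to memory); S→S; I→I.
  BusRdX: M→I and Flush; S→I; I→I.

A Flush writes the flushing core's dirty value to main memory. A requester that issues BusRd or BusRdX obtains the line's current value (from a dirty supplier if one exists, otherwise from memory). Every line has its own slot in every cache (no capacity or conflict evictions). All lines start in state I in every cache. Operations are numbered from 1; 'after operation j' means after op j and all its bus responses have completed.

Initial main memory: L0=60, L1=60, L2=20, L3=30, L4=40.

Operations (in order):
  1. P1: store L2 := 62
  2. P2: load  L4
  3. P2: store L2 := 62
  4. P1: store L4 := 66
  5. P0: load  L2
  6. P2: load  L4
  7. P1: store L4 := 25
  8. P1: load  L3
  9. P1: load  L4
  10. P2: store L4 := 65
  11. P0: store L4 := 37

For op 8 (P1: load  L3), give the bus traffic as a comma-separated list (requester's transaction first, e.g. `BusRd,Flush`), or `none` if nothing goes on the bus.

  op1 P1: store L2 := 62 → I/M/I on L2; bus BusRdX; mem=20
  op2 P2: load  L4 → I/I/S on L4; bus BusRd; mem=40
  op3 P2: store L2 := 62 → I/I/M on L2; bus BusRdX Flush; mem=62
  op4 P1: store L4 := 66 → I/M/I on L4; bus BusRdX; mem=40
  op5 P0: load  L2 → S/I/S on L2; bus BusRd Flush; mem=62
  op6 P2: load  L4 → I/S/S on L4; bus BusRd Flush; mem=66
  op7 P1: store L4 := 25 → I/M/I on L4; bus BusRdX; mem=66
  op8 P1: load  L3 → I/S/I on L3; bus BusRd; mem=30
  op9 P1: load  L4 → I/M/I on L4; bus (none); mem=66
  op10 P2: store L4 := 65 → I/I/M on L4; bus BusRdX Flush; mem=25
  op11 P0: store L4 := 37 → M/I/I on L4; bus BusRdX Flush; mem=65

bus = BusRd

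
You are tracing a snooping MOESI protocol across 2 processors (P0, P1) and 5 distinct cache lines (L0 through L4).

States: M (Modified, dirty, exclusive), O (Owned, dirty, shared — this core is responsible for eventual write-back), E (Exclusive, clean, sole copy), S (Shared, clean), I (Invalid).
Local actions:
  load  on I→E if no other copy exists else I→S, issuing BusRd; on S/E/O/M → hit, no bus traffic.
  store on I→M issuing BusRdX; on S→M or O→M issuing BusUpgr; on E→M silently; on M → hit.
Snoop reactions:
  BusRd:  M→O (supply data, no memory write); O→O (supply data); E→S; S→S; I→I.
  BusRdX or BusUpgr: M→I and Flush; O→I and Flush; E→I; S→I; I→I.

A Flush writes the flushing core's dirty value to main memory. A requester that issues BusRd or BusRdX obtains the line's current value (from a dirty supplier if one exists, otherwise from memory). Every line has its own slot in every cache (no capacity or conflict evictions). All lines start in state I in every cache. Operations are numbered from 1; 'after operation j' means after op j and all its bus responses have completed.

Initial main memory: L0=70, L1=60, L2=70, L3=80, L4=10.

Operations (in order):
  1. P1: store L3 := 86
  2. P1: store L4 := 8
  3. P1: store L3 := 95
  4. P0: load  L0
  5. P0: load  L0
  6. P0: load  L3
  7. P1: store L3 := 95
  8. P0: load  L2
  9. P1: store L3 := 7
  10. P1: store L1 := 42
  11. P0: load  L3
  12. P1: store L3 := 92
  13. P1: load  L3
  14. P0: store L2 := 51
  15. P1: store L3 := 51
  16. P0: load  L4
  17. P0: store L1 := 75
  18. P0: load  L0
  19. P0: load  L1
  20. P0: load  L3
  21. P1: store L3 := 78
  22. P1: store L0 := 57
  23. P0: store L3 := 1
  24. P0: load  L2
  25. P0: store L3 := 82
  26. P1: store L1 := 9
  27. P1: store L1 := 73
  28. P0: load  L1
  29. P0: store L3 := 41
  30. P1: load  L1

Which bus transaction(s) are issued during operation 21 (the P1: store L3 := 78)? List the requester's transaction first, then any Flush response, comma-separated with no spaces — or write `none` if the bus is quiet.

bus = BusUpgr

step 1: P1: store L3 := 86  ⟶  IM  (L3)  txn=BusRdX  M[L3]=80
step 2: P1: store L4 := 8  ⟶  IM  (L4)  txn=BusRdX  M[L4]=10
step 3: P1: store L3 := 95  ⟶  IM  (L3)  txn=∅  M[L3]=80
step 4: P0: load  L0  ⟶  EI  (L0)  txn=BusRd  M[L0]=70
step 5: P0: load  L0  ⟶  EI  (L0)  txn=∅  M[L0]=70
step 6: P0: load  L3  ⟶  SO  (L3)  txn=BusRd  M[L3]=80
step 7: P1: store L3 := 95  ⟶  IM  (L3)  txn=BusUpgr  M[L3]=80
step 8: P0: load  L2  ⟶  EI  (L2)  txn=BusRd  M[L2]=70
step 9: P1: store L3 := 7  ⟶  IM  (L3)  txn=∅  M[L3]=80
step 10: P1: store L1 := 42  ⟶  IM  (L1)  txn=BusRdX  M[L1]=60
step 11: P0: load  L3  ⟶  SO  (L3)  txn=BusRd  M[L3]=80
step 12: P1: store L3 := 92  ⟶  IM  (L3)  txn=BusUpgr  M[L3]=80
step 13: P1: load  L3  ⟶  IM  (L3)  txn=∅  M[L3]=80
step 14: P0: store L2 := 51  ⟶  MI  (L2)  txn=∅  M[L2]=70
step 15: P1: store L3 := 51  ⟶  IM  (L3)  txn=∅  M[L3]=80
step 16: P0: load  L4  ⟶  SO  (L4)  txn=BusRd  M[L4]=10
step 17: P0: store L1 := 75  ⟶  MI  (L1)  txn=BusRdX+Flush  M[L1]=42
step 18: P0: load  L0  ⟶  EI  (L0)  txn=∅  M[L0]=70
step 19: P0: load  L1  ⟶  MI  (L1)  txn=∅  M[L1]=42
step 20: P0: load  L3  ⟶  SO  (L3)  txn=BusRd  M[L3]=80
step 21: P1: store L3 := 78  ⟶  IM  (L3)  txn=BusUpgr  M[L3]=80
step 22: P1: store L0 := 57  ⟶  IM  (L0)  txn=BusRdX  M[L0]=70
step 23: P0: store L3 := 1  ⟶  MI  (L3)  txn=BusRdX+Flush  M[L3]=78
step 24: P0: load  L2  ⟶  MI  (L2)  txn=∅  M[L2]=70
step 25: P0: store L3 := 82  ⟶  MI  (L3)  txn=∅  M[L3]=78
step 26: P1: store L1 := 9  ⟶  IM  (L1)  txn=BusRdX+Flush  M[L1]=75
step 27: P1: store L1 := 73  ⟶  IM  (L1)  txn=∅  M[L1]=75
step 28: P0: load  L1  ⟶  SO  (L1)  txn=BusRd  M[L1]=75
step 29: P0: store L3 := 41  ⟶  MI  (L3)  txn=∅  M[L3]=78
step 30: P1: load  L1  ⟶  SO  (L1)  txn=∅  M[L1]=75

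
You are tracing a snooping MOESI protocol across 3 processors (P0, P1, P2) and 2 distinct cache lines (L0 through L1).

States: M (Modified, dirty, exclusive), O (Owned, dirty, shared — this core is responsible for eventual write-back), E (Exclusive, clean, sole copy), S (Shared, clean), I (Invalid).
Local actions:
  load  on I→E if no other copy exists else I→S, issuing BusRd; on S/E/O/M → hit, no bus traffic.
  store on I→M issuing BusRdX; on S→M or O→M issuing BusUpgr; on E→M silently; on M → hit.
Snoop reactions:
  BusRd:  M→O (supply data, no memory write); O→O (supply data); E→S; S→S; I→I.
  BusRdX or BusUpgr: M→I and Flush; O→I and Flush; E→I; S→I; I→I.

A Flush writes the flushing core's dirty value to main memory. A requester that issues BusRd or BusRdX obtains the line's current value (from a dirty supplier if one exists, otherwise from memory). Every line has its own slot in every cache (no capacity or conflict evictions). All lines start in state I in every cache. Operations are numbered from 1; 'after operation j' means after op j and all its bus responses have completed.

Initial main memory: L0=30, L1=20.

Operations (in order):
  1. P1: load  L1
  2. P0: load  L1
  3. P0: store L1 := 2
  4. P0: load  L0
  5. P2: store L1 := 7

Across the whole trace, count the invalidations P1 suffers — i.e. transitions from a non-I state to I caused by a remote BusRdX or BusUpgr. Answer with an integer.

1. P1: load  L1  bus=[BusRd]  L1: P0=I P1=E P2=I  mem[L1]=20
2. P0: load  L1  bus=[BusRd]  L1: P0=S P1=S P2=I  mem[L1]=20
3. P0: store L1 := 2  bus=[BusUpgr]  L1: P0=M P1=I P2=I  mem[L1]=20
4. P0: load  L0  bus=[BusRd]  L0: P0=E P1=I P2=I  mem[L0]=30
5. P2: store L1 := 7  bus=[BusRdX,Flush]  L1: P0=I P1=I P2=M  mem[L1]=2

invalidations = 1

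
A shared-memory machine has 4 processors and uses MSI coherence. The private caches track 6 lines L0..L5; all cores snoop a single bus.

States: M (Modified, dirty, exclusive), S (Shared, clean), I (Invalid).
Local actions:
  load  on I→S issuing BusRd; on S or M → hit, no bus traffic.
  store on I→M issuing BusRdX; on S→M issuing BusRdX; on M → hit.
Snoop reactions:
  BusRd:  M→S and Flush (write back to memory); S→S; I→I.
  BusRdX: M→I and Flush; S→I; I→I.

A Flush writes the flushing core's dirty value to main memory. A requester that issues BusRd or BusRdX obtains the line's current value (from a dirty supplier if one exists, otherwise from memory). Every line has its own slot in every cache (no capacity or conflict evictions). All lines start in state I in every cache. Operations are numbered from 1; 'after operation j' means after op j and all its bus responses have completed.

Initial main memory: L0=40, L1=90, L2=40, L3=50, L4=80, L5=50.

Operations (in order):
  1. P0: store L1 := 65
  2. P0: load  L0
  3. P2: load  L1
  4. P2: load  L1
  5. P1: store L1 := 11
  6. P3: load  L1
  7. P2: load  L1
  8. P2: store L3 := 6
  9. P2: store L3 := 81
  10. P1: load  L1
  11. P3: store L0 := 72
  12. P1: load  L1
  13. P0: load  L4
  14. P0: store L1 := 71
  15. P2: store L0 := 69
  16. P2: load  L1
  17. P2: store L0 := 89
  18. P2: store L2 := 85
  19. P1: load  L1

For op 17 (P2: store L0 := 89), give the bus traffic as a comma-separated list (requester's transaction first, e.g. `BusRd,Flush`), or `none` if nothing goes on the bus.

bus = none

  op1 P0: store L1 := 65 → M/I/I/I on L1; bus BusRdX; mem=90
  op2 P0: load  L0 → S/I/I/I on L0; bus BusRd; mem=40
  op3 P2: load  L1 → S/I/S/I on L1; bus BusRd Flush; mem=65
  op4 P2: load  L1 → S/I/S/I on L1; bus (none); mem=65
  op5 P1: store L1 := 11 → I/M/I/I on L1; bus BusRdX; mem=65
  op6 P3: load  L1 → I/S/I/S on L1; bus BusRd Flush; mem=11
  op7 P2: load  L1 → I/S/S/S on L1; bus BusRd; mem=11
  op8 P2: store L3 := 6 → I/I/M/I on L3; bus BusRdX; mem=50
  op9 P2: store L3 := 81 → I/I/M/I on L3; bus (none); mem=50
  op10 P1: load  L1 → I/S/S/S on L1; bus (none); mem=11
  op11 P3: store L0 := 72 → I/I/I/M on L0; bus BusRdX; mem=40
  op12 P1: load  L1 → I/S/S/S on L1; bus (none); mem=11
  op13 P0: load  L4 → S/I/I/I on L4; bus BusRd; mem=80
  op14 P0: store L1 := 71 → M/I/I/I on L1; bus BusRdX; mem=11
  op15 P2: store L0 := 69 → I/I/M/I on L0; bus BusRdX Flush; mem=72
  op16 P2: load  L1 → S/I/S/I on L1; bus BusRd Flush; mem=71
  op17 P2: store L0 := 89 → I/I/M/I on L0; bus (none); mem=72
  op18 P2: store L2 := 85 → I/I/M/I on L2; bus BusRdX; mem=40
  op19 P1: load  L1 → S/S/S/I on L1; bus BusRd; mem=71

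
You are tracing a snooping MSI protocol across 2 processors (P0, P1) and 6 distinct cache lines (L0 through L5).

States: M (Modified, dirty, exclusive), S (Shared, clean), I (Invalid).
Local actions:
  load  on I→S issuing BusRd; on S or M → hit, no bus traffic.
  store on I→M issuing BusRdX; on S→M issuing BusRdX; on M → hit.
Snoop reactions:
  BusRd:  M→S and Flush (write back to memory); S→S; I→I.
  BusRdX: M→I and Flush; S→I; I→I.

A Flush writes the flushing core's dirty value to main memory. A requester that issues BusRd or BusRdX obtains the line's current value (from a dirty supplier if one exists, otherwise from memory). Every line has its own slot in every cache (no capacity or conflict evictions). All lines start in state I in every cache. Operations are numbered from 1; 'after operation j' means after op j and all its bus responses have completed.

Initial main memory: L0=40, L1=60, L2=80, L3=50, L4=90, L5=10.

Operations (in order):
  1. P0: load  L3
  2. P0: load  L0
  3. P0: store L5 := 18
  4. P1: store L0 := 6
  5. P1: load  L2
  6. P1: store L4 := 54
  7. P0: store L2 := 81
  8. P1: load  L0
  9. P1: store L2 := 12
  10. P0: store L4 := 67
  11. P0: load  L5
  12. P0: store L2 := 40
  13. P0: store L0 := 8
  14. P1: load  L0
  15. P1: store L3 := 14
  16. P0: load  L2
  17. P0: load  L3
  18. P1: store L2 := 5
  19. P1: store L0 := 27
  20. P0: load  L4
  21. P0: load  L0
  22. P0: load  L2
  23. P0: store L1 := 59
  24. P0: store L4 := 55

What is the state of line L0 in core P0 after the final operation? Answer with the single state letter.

state = S

[1] P0: load  L3 | P0:S(50), P1:I | bus: BusRd
[2] P0: load  L0 | P0:S(40), P1:I | bus: BusRd
[3] P0: store L5 := 18 | P0:M(18), P1:I | bus: BusRdX
[4] P1: store L0 := 6 | P0:I, P1:M(6) | bus: BusRdX
[5] P1: load  L2 | P0:I, P1:S(80) | bus: BusRd
[6] P1: store L4 := 54 | P0:I, P1:M(54) | bus: BusRdX
[7] P0: store L2 := 81 | P0:M(81), P1:I | bus: BusRdX
[8] P1: load  L0 | P0:I, P1:M(6) | bus: none
[9] P1: store L2 := 12 | P0:I, P1:M(12) | bus: BusRdX,Flush
[10] P0: store L4 := 67 | P0:M(67), P1:I | bus: BusRdX,Flush
[11] P0: load  L5 | P0:M(18), P1:I | bus: none
[12] P0: store L2 := 40 | P0:M(40), P1:I | bus: BusRdX,Flush
[13] P0: store L0 := 8 | P0:M(8), P1:I | bus: BusRdX,Flush
[14] P1: load  L0 | P0:S(8), P1:S(8) | bus: BusRd,Flush
[15] P1: store L3 := 14 | P0:I, P1:M(14) | bus: BusRdX
[16] P0: load  L2 | P0:M(40), P1:I | bus: none
[17] P0: load  L3 | P0:S(14), P1:S(14) | bus: BusRd,Flush
[18] P1: store L2 := 5 | P0:I, P1:M(5) | bus: BusRdX,Flush
[19] P1: store L0 := 27 | P0:I, P1:M(27) | bus: BusRdX
[20] P0: load  L4 | P0:M(67), P1:I | bus: none
[21] P0: load  L0 | P0:S(27), P1:S(27) | bus: BusRd,Flush
[22] P0: load  L2 | P0:S(5), P1:S(5) | bus: BusRd,Flush
[23] P0: store L1 := 59 | P0:M(59), P1:I | bus: BusRdX
[24] P0: store L4 := 55 | P0:M(55), P1:I | bus: none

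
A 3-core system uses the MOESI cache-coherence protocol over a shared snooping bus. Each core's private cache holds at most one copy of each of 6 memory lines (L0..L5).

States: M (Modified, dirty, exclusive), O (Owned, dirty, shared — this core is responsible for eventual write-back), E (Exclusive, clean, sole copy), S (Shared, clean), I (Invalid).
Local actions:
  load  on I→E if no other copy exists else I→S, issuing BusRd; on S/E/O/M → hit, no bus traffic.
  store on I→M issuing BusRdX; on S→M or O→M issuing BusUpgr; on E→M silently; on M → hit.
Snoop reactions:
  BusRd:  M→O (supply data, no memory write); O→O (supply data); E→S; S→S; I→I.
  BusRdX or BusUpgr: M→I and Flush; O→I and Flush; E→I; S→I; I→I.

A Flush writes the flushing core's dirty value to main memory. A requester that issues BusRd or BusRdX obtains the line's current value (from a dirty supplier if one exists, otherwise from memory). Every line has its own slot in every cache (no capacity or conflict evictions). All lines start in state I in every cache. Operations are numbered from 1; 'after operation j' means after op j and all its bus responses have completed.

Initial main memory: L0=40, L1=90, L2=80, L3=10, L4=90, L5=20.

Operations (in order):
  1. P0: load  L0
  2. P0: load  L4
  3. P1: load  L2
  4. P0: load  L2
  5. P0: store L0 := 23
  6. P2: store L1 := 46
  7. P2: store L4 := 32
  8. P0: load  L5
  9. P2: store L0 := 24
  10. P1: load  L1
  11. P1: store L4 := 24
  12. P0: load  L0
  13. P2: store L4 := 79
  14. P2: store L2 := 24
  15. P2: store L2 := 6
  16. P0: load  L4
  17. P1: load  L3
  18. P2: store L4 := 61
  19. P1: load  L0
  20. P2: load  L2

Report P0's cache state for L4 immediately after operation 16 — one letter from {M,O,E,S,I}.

state = S

step 1: P0: load  L0  ⟶  EII  (L0)  txn=BusRd  M[L0]=40
step 2: P0: load  L4  ⟶  EII  (L4)  txn=BusRd  M[L4]=90
step 3: P1: load  L2  ⟶  IEI  (L2)  txn=BusRd  M[L2]=80
step 4: P0: load  L2  ⟶  SSI  (L2)  txn=BusRd  M[L2]=80
step 5: P0: store L0 := 23  ⟶  MII  (L0)  txn=∅  M[L0]=40
step 6: P2: store L1 := 46  ⟶  IIM  (L1)  txn=BusRdX  M[L1]=90
step 7: P2: store L4 := 32  ⟶  IIM  (L4)  txn=BusRdX  M[L4]=90
step 8: P0: load  L5  ⟶  EII  (L5)  txn=BusRd  M[L5]=20
step 9: P2: store L0 := 24  ⟶  IIM  (L0)  txn=BusRdX+Flush  M[L0]=23
step 10: P1: load  L1  ⟶  ISO  (L1)  txn=BusRd  M[L1]=90
step 11: P1: store L4 := 24  ⟶  IMI  (L4)  txn=BusRdX+Flush  M[L4]=32
step 12: P0: load  L0  ⟶  SIO  (L0)  txn=BusRd  M[L0]=23
step 13: P2: store L4 := 79  ⟶  IIM  (L4)  txn=BusRdX+Flush  M[L4]=24
step 14: P2: store L2 := 24  ⟶  IIM  (L2)  txn=BusRdX  M[L2]=80
step 15: P2: store L2 := 6  ⟶  IIM  (L2)  txn=∅  M[L2]=80
step 16: P0: load  L4  ⟶  SIO  (L4)  txn=BusRd  M[L4]=24
step 17: P1: load  L3  ⟶  IEI  (L3)  txn=BusRd  M[L3]=10
step 18: P2: store L4 := 61  ⟶  IIM  (L4)  txn=BusUpgr  M[L4]=24
step 19: P1: load  L0  ⟶  SSO  (L0)  txn=BusRd  M[L0]=23
step 20: P2: load  L2  ⟶  IIM  (L2)  txn=∅  M[L2]=80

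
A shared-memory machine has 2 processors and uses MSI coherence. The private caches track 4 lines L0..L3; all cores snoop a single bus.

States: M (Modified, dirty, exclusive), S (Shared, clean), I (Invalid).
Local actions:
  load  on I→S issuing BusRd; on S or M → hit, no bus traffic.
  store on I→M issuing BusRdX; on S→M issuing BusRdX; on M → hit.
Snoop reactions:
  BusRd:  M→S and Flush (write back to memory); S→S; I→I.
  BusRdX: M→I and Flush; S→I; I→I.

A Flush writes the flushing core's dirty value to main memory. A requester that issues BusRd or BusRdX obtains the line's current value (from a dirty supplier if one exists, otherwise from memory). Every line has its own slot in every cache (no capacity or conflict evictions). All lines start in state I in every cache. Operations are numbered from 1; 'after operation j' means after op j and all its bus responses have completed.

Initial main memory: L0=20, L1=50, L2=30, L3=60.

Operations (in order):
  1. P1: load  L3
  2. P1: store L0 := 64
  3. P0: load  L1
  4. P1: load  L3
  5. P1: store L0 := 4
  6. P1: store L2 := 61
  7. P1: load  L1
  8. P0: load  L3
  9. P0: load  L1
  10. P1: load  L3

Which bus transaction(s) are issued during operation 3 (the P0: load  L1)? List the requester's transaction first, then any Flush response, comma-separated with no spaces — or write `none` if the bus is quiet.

bus = BusRd

step 1: P1: load  L3  ⟶  IS  (L3)  txn=BusRd  M[L3]=60
step 2: P1: store L0 := 64  ⟶  IM  (L0)  txn=BusRdX  M[L0]=20
step 3: P0: load  L1  ⟶  SI  (L1)  txn=BusRd  M[L1]=50
step 4: P1: load  L3  ⟶  IS  (L3)  txn=∅  M[L3]=60
step 5: P1: store L0 := 4  ⟶  IM  (L0)  txn=∅  M[L0]=20
step 6: P1: store L2 := 61  ⟶  IM  (L2)  txn=BusRdX  M[L2]=30
step 7: P1: load  L1  ⟶  SS  (L1)  txn=BusRd  M[L1]=50
step 8: P0: load  L3  ⟶  SS  (L3)  txn=BusRd  M[L3]=60
step 9: P0: load  L1  ⟶  SS  (L1)  txn=∅  M[L1]=50
step 10: P1: load  L3  ⟶  SS  (L3)  txn=∅  M[L3]=60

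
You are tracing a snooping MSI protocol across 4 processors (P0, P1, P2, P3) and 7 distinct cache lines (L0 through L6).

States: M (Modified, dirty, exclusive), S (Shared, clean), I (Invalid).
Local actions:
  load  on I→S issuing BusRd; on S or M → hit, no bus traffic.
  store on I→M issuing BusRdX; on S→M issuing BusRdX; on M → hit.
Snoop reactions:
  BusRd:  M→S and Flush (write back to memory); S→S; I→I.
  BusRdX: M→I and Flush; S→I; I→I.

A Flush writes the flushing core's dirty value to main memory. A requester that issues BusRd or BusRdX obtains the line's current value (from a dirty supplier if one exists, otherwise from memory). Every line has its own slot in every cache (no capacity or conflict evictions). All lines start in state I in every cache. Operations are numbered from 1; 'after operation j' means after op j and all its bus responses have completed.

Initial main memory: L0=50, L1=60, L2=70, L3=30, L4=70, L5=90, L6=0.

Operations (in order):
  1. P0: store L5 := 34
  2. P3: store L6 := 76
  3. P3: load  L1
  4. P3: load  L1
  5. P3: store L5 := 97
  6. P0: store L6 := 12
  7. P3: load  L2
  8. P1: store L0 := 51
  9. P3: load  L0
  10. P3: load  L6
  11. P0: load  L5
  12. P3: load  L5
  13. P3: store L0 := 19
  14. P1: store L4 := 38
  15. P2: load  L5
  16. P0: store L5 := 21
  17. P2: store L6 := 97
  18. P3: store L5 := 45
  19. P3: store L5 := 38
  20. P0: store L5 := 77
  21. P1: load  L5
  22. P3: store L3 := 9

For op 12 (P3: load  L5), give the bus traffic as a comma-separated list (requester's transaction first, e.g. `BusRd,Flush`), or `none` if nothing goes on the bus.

  op1 P0: store L5 := 34 → M/I/I/I on L5; bus BusRdX; mem=90
  op2 P3: store L6 := 76 → I/I/I/M on L6; bus BusRdX; mem=0
  op3 P3: load  L1 → I/I/I/S on L1; bus BusRd; mem=60
  op4 P3: load  L1 → I/I/I/S on L1; bus (none); mem=60
  op5 P3: store L5 := 97 → I/I/I/M on L5; bus BusRdX Flush; mem=34
  op6 P0: store L6 := 12 → M/I/I/I on L6; bus BusRdX Flush; mem=76
  op7 P3: load  L2 → I/I/I/S on L2; bus BusRd; mem=70
  op8 P1: store L0 := 51 → I/M/I/I on L0; bus BusRdX; mem=50
  op9 P3: load  L0 → I/S/I/S on L0; bus BusRd Flush; mem=51
  op10 P3: load  L6 → S/I/I/S on L6; bus BusRd Flush; mem=12
  op11 P0: load  L5 → S/I/I/S on L5; bus BusRd Flush; mem=97
  op12 P3: load  L5 → S/I/I/S on L5; bus (none); mem=97
  op13 P3: store L0 := 19 → I/I/I/M on L0; bus BusRdX; mem=51
  op14 P1: store L4 := 38 → I/M/I/I on L4; bus BusRdX; mem=70
  op15 P2: load  L5 → S/I/S/S on L5; bus BusRd; mem=97
  op16 P0: store L5 := 21 → M/I/I/I on L5; bus BusRdX; mem=97
  op17 P2: store L6 := 97 → I/I/M/I on L6; bus BusRdX; mem=12
  op18 P3: store L5 := 45 → I/I/I/M on L5; bus BusRdX Flush; mem=21
  op19 P3: store L5 := 38 → I/I/I/M on L5; bus (none); mem=21
  op20 P0: store L5 := 77 → M/I/I/I on L5; bus BusRdX Flush; mem=38
  op21 P1: load  L5 → S/S/I/I on L5; bus BusRd Flush; mem=77
  op22 P3: store L3 := 9 → I/I/I/M on L3; bus BusRdX; mem=30

bus = none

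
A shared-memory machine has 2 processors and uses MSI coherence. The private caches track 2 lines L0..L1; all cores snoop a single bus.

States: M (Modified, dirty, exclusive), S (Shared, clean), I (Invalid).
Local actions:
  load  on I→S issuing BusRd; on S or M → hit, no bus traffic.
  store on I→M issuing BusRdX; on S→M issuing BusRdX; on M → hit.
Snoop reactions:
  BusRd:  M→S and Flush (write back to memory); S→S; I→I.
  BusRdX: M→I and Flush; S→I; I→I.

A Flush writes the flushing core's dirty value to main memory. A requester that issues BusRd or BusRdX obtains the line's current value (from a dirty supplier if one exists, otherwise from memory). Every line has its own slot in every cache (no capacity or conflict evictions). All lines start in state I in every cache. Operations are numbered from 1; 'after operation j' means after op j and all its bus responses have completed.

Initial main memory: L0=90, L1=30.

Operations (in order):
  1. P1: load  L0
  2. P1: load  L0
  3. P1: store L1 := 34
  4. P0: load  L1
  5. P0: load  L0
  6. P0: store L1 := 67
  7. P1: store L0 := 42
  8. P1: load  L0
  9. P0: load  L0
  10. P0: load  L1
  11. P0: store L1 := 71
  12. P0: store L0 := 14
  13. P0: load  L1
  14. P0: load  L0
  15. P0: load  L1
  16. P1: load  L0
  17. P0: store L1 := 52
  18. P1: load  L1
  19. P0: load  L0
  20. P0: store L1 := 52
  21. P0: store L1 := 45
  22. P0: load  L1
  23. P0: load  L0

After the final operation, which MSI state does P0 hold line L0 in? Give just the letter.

state = S

  op1 P1: load  L0 → I/S on L0; bus BusRd; mem=90
  op2 P1: load  L0 → I/S on L0; bus (none); mem=90
  op3 P1: store L1 := 34 → I/M on L1; bus BusRdX; mem=30
  op4 P0: load  L1 → S/S on L1; bus BusRd Flush; mem=34
  op5 P0: load  L0 → S/S on L0; bus BusRd; mem=90
  op6 P0: store L1 := 67 → M/I on L1; bus BusRdX; mem=34
  op7 P1: store L0 := 42 → I/M on L0; bus BusRdX; mem=90
  op8 P1: load  L0 → I/M on L0; bus (none); mem=90
  op9 P0: load  L0 → S/S on L0; bus BusRd Flush; mem=42
  op10 P0: load  L1 → M/I on L1; bus (none); mem=34
  op11 P0: store L1 := 71 → M/I on L1; bus (none); mem=34
  op12 P0: store L0 := 14 → M/I on L0; bus BusRdX; mem=42
  op13 P0: load  L1 → M/I on L1; bus (none); mem=34
  op14 P0: load  L0 → M/I on L0; bus (none); mem=42
  op15 P0: load  L1 → M/I on L1; bus (none); mem=34
  op16 P1: load  L0 → S/S on L0; bus BusRd Flush; mem=14
  op17 P0: store L1 := 52 → M/I on L1; bus (none); mem=34
  op18 P1: load  L1 → S/S on L1; bus BusRd Flush; mem=52
  op19 P0: load  L0 → S/S on L0; bus (none); mem=14
  op20 P0: store L1 := 52 → M/I on L1; bus BusRdX; mem=52
  op21 P0: store L1 := 45 → M/I on L1; bus (none); mem=52
  op22 P0: load  L1 → M/I on L1; bus (none); mem=52
  op23 P0: load  L0 → S/S on L0; bus (none); mem=14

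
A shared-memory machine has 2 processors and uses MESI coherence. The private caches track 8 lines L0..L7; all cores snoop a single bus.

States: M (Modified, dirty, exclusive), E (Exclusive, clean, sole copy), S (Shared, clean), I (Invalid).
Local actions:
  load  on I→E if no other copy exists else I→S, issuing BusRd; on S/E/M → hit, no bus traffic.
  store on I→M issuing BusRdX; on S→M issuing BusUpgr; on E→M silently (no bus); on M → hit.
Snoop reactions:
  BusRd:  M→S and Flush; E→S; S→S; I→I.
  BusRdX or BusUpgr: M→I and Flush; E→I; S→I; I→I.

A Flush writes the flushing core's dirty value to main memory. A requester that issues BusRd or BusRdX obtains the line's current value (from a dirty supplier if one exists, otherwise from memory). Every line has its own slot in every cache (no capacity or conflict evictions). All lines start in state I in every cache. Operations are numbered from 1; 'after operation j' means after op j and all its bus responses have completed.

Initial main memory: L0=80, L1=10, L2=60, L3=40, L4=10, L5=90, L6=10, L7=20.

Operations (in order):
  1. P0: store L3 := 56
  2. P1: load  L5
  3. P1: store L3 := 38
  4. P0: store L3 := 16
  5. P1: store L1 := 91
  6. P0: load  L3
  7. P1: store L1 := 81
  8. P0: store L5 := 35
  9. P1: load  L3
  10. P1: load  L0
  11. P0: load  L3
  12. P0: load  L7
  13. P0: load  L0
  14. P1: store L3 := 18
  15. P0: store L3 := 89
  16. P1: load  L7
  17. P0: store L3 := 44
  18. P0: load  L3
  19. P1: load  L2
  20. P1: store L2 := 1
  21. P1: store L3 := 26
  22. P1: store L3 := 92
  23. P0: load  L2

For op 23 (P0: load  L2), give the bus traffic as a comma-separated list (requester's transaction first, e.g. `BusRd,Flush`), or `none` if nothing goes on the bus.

bus = BusRd,Flush

1. P0: store L3 := 56  bus=[BusRdX]  L3: P0=M P1=I  mem[L3]=40
2. P1: load  L5  bus=[BusRd]  L5: P0=I P1=E  mem[L5]=90
3. P1: store L3 := 38  bus=[BusRdX,Flush]  L3: P0=I P1=M  mem[L3]=56
4. P0: store L3 := 16  bus=[BusRdX,Flush]  L3: P0=M P1=I  mem[L3]=38
5. P1: store L1 := 91  bus=[BusRdX]  L1: P0=I P1=M  mem[L1]=10
6. P0: load  L3  bus=[-]  L3: P0=M P1=I  mem[L3]=38
7. P1: store L1 := 81  bus=[-]  L1: P0=I P1=M  mem[L1]=10
8. P0: store L5 := 35  bus=[BusRdX]  L5: P0=M P1=I  mem[L5]=90
9. P1: load  L3  bus=[BusRd,Flush]  L3: P0=S P1=S  mem[L3]=16
10. P1: load  L0  bus=[BusRd]  L0: P0=I P1=E  mem[L0]=80
11. P0: load  L3  bus=[-]  L3: P0=S P1=S  mem[L3]=16
12. P0: load  L7  bus=[BusRd]  L7: P0=E P1=I  mem[L7]=20
13. P0: load  L0  bus=[BusRd]  L0: P0=S P1=S  mem[L0]=80
14. P1: store L3 := 18  bus=[BusUpgr]  L3: P0=I P1=M  mem[L3]=16
15. P0: store L3 := 89  bus=[BusRdX,Flush]  L3: P0=M P1=I  mem[L3]=18
16. P1: load  L7  bus=[BusRd]  L7: P0=S P1=S  mem[L7]=20
17. P0: store L3 := 44  bus=[-]  L3: P0=M P1=I  mem[L3]=18
18. P0: load  L3  bus=[-]  L3: P0=M P1=I  mem[L3]=18
19. P1: load  L2  bus=[BusRd]  L2: P0=I P1=E  mem[L2]=60
20. P1: store L2 := 1  bus=[-]  L2: P0=I P1=M  mem[L2]=60
21. P1: store L3 := 26  bus=[BusRdX,Flush]  L3: P0=I P1=M  mem[L3]=44
22. P1: store L3 := 92  bus=[-]  L3: P0=I P1=M  mem[L3]=44
23. P0: load  L2  bus=[BusRd,Flush]  L2: P0=S P1=S  mem[L2]=1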